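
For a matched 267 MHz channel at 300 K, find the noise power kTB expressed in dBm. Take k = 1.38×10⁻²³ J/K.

−89.6 dBm

P_n = kTB = 1.38×10⁻²³ × 300 × 2.67×10⁸ = 1.11×10⁻¹² W
In dBm: 10 log₁₀(1.11×10⁻¹² / 10⁻³) = −89.6 dBm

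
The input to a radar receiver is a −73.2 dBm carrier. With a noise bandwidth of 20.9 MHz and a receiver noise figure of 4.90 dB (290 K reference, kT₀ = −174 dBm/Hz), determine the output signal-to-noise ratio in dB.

Noise floor: N = −174 + 10 log₁₀(B) + NF
10 log₁₀(2.09×10⁷) = 73.2 dB
N = −174 + 73.2 + 4.90 = −95.90 dBm
SNR = P_sig − N = −73.2 − (−95.90) = 22.70 dB → 22.7 dB

22.7 dB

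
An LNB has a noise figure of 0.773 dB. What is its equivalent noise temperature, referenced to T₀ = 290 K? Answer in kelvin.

56.5 K

F = 10^(0.773/10) = 1.19481
T_e = (F − 1)·T₀ = (1.19481 − 1) × 290 = 56.5 K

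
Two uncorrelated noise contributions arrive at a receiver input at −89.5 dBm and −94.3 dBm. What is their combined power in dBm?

−88.3 dBm

Convert to linear, add, convert back:
P₁ = 1.12×10⁻¹² W, P₂ = 3.72×10⁻¹³ W
P_tot = 1.49×10⁻¹² W → 10 log₁₀(P_tot / 10⁻³) = −88.3 dBm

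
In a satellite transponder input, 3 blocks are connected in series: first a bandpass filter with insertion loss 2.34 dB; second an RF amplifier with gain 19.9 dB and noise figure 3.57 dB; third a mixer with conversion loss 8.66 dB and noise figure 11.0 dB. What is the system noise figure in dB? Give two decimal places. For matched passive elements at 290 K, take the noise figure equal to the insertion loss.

6.13 dB

Convert to linear (a loss of L dB is a gain of −L dB): F_i = 10^(NF_i/10), G_i = 10^(G_i,dB/10)
  Stage 1: F_1 = 10^(2.34/10) = 1.714, G_1 = 10^(−2.34/10) = 0.5834
  Stage 2: F_2 = 10^(3.57/10) = 2.275, G_2 = 10^(19.9/10) = 97.72
  Stage 3: F_3 = 10^(11.0/10) = 12.59, G_3 = 10^(−8.66/10) = 0.1361
Friis cascade:
  F = 1.714 + (2.275 − 1)/0.5834 + (12.59 − 1)/57.02 = 4.103
NF = 10 log₁₀(4.103) = 6.13 dB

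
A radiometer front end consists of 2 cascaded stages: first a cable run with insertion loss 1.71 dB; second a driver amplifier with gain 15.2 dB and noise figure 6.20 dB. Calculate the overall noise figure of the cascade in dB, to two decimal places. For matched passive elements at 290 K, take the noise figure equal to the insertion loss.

7.91 dB

Convert to linear (a loss of L dB is a gain of −L dB): F_i = 10^(NF_i/10), G_i = 10^(G_i,dB/10)
  Stage 1: F_1 = 10^(1.71/10) = 1.483, G_1 = 10^(−1.71/10) = 0.6745
  Stage 2: F_2 = 10^(6.20/10) = 4.169, G_2 = 10^(15.2/10) = 33.11
Friis cascade:
  F = 1.483 + (4.169 − 1)/0.6745 = 6.180
NF = 10 log₁₀(6.180) = 7.91 dB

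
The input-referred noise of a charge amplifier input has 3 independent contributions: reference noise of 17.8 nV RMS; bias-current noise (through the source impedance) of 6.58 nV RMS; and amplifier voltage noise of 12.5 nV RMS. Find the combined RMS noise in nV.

Uncorrelated sources add in power (mean-square): V_tot = √(ΣV_i²)
V_tot = √[(1.78×10⁻⁸)² + (6.58×10⁻⁹)² + (1.25×10⁻⁸)²] = 2.27×10⁻⁸ V = 22.7 nV

22.7 nV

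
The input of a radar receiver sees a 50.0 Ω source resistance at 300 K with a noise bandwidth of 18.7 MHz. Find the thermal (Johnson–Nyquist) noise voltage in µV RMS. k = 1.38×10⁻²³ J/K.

3.93 µV

V_n = √(4kTRB)
4kTRB = 4 × 1.38×10⁻²³ × 300 × 5.00×10¹ × 1.87×10⁷ = 1.55×10⁻¹¹ V²
V_n = √(1.55×10⁻¹¹) = 3.93×10⁻⁶ V = 3.93 µV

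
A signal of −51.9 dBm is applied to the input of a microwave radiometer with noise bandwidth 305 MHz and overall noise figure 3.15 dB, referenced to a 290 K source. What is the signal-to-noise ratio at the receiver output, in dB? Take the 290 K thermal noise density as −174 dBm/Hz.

Noise floor: N = −174 + 10 log₁₀(B) + NF
10 log₁₀(3.05×10⁸) = 84.84 dB
N = −174 + 84.84 + 3.15 = −86.01 dBm
SNR = P_sig − N = −51.9 − (−86.01) = 34.11 dB → 34.1 dB

34.1 dB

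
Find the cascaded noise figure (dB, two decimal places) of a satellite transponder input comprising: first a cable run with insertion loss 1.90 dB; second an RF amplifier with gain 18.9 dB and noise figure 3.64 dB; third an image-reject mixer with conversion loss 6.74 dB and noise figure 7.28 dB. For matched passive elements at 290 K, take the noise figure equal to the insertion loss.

5.64 dB

Convert to linear (a loss of L dB is a gain of −L dB): F_i = 10^(NF_i/10), G_i = 10^(G_i,dB/10)
  Stage 1: F_1 = 10^(1.90/10) = 1.549, G_1 = 10^(−1.90/10) = 0.6457
  Stage 2: F_2 = 10^(3.64/10) = 2.312, G_2 = 10^(18.9/10) = 77.62
  Stage 3: F_3 = 10^(7.28/10) = 5.346, G_3 = 10^(−6.74/10) = 0.2118
Friis cascade:
  F = 1.549 + (2.312 − 1)/0.6457 + (5.346 − 1)/50.12 = 3.668
NF = 10 log₁₀(3.668) = 5.64 dB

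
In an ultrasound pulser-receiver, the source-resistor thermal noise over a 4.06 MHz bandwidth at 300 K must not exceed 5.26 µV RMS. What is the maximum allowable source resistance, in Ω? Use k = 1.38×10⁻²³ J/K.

Johnson–Nyquist: V_n = √(4kTRB) ⇒ R = V_n² / (4kTB)
4kTB = 4 × 1.38×10⁻²³ × 300 × 4.06×10⁶ = 6.72×10⁻¹⁴
R = (5.26×10⁻⁶)² / 6.72×10⁻¹⁴ = 4.12×10² Ω = 412 Ω

412 Ω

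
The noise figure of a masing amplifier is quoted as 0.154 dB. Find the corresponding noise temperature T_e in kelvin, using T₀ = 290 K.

10.5 K

F = 10^(0.154/10) = 1.0361
T_e = (F − 1)·T₀ = (1.0361 − 1) × 290 = 10.5 K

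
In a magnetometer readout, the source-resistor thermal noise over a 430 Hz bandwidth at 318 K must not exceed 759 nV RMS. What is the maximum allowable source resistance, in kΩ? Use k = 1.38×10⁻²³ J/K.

76.3 kΩ

Johnson–Nyquist: V_n = √(4kTRB) ⇒ R = V_n² / (4kTB)
4kTB = 4 × 1.38×10⁻²³ × 318 × 4.30×10² = 7.55×10⁻¹⁸
R = (7.59×10⁻⁷)² / 7.55×10⁻¹⁸ = 7.63×10⁴ Ω = 76.3 kΩ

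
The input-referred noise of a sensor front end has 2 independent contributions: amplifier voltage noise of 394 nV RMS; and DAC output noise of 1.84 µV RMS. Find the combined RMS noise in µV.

Uncorrelated sources add in power (mean-square): V_tot = √(ΣV_i²)
V_tot = √[(3.94×10⁻⁷)² + (1.84×10⁻⁶)²] = 1.88×10⁻⁶ V = 1.88 µV

1.88 µV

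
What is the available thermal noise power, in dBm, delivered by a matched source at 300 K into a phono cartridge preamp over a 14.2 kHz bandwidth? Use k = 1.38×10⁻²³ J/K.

−132.3 dBm

P_n = kTB = 1.38×10⁻²³ × 300 × 1.42×10⁴ = 5.88×10⁻¹⁷ W
In dBm: 10 log₁₀(5.88×10⁻¹⁷ / 10⁻³) = −132.3 dBm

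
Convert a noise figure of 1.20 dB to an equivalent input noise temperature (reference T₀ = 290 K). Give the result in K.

92.3 K

F = 10^(1.20/10) = 1.31826
T_e = (F − 1)·T₀ = (1.31826 − 1) × 290 = 92.3 K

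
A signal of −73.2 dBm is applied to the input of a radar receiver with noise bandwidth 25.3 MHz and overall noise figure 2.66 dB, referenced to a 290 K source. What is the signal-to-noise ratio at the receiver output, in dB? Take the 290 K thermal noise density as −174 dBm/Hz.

Noise floor: N = −174 + 10 log₁₀(B) + NF
10 log₁₀(2.53×10⁷) = 74.03 dB
N = −174 + 74.03 + 2.66 = −97.31 dBm
SNR = P_sig − N = −73.2 − (−97.31) = 24.11 dB → 24.1 dB

24.1 dB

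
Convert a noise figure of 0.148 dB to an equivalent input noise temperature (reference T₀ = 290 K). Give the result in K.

10.1 K

F = 10^(0.148/10) = 1.03467
T_e = (F − 1)·T₀ = (1.03467 − 1) × 290 = 10.1 K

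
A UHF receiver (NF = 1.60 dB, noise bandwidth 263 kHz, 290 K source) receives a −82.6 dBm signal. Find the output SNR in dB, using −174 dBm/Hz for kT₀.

35.6 dB

Noise floor: N = −174 + 10 log₁₀(B) + NF
10 log₁₀(2.63×10⁵) = 54.2 dB
N = −174 + 54.2 + 1.60 = −118.20 dBm
SNR = P_sig − N = −82.6 − (−118.20) = 35.60 dB → 35.6 dB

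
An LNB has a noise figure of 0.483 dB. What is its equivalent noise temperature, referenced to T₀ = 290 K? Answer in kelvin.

F = 10^(0.483/10) = 1.11764
T_e = (F − 1)·T₀ = (1.11764 − 1) × 290 = 34.1 K

34.1 K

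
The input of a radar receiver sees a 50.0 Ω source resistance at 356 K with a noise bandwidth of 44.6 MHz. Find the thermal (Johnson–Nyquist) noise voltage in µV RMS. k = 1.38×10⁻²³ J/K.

6.62 µV

V_n = √(4kTRB)
4kTRB = 4 × 1.38×10⁻²³ × 356 × 5.00×10¹ × 4.46×10⁷ = 4.38×10⁻¹¹ V²
V_n = √(4.38×10⁻¹¹) = 6.62×10⁻⁶ V = 6.62 µV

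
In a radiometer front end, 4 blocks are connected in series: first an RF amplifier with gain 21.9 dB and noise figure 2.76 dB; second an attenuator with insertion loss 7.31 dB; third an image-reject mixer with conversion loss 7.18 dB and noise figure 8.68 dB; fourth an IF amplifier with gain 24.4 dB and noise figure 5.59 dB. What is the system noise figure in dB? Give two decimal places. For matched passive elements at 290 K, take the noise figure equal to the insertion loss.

Convert to linear (a loss of L dB is a gain of −L dB): F_i = 10^(NF_i/10), G_i = 10^(G_i,dB/10)
  Stage 1: F_1 = 10^(2.76/10) = 1.888, G_1 = 10^(21.9/10) = 154.9
  Stage 2: F_2 = 10^(7.31/10) = 5.383, G_2 = 10^(−7.31/10) = 0.1858
  Stage 3: F_3 = 10^(8.68/10) = 7.379, G_3 = 10^(−7.18/10) = 0.1914
  Stage 4: F_4 = 10^(5.59/10) = 3.622, G_4 = 10^(24.4/10) = 275.4
Friis cascade:
  F = 1.888 + (5.383 − 1)/154.9 + (7.379 − 1)/28.77 + (3.622 − 1)/5.508 = 2.614
NF = 10 log₁₀(2.614) = 4.17 dB

4.17 dB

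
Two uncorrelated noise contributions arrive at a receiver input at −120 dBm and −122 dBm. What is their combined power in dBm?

−117.9 dBm

Convert to linear, add, convert back:
P₁ = 1.00×10⁻¹⁵ W, P₂ = 6.31×10⁻¹⁶ W
P_tot = 1.63×10⁻¹⁵ W → 10 log₁₀(P_tot / 10⁻³) = −117.9 dBm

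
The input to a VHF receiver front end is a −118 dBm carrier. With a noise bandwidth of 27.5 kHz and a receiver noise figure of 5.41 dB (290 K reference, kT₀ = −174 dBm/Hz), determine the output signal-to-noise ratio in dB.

6.2 dB

Noise floor: N = −174 + 10 log₁₀(B) + NF
10 log₁₀(2.75×10⁴) = 44.39 dB
N = −174 + 44.39 + 5.41 = −124.20 dBm
SNR = P_sig − N = −118 − (−124.20) = 6.20 dB → 6.2 dB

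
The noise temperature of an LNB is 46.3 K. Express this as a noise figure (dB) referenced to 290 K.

F = 1 + T_e/T₀ = 1 + 46.3/290 = 1.15966
NF = 10 log₁₀(1.15966) = 0.643 dB

0.643 dB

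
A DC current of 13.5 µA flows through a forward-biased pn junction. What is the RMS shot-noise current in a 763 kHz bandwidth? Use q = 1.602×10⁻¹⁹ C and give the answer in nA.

I_n = √(2qI·B)
2qI·B = 2 × 1.602×10⁻¹⁹ × 1.35×10⁻⁵ × 7.63×10⁵ = 3.30×10⁻¹⁸ A²
I_n = √(3.30×10⁻¹⁸) = 1.82×10⁻⁹ A = 1.82 nA

1.82 nA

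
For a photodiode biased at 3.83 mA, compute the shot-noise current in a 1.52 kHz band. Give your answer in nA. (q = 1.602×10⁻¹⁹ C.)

1.37 nA

I_n = √(2qI·B)
2qI·B = 2 × 1.602×10⁻¹⁹ × 3.83×10⁻³ × 1.52×10³ = 1.87×10⁻¹⁸ A²
I_n = √(1.87×10⁻¹⁸) = 1.37×10⁻⁹ A = 1.37 nA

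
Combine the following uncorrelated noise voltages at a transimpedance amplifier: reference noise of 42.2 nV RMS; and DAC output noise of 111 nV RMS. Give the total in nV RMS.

Uncorrelated sources add in power (mean-square): V_tot = √(ΣV_i²)
V_tot = √[(4.22×10⁻⁸)² + (1.11×10⁻⁷)²] = 1.19×10⁻⁷ V = 119 nV

119 nV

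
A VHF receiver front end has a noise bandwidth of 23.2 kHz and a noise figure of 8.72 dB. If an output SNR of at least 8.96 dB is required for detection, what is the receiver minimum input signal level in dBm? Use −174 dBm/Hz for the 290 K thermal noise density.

Sensitivity = −174 + 10 log₁₀(B) + NF + SNR_min
= −174 + 43.65 + 8.72 + 8.96
= −112.67 dBm → −112.7 dBm

−112.7 dBm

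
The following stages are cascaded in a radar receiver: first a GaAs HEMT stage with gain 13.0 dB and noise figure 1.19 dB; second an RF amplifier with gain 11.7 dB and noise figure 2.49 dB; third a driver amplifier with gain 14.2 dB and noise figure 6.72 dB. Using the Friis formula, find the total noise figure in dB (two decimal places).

1.36 dB

Convert to linear (a loss of L dB is a gain of −L dB): F_i = 10^(NF_i/10), G_i = 10^(G_i,dB/10)
  Stage 1: F_1 = 10^(1.19/10) = 1.315, G_1 = 10^(13.0/10) = 19.95
  Stage 2: F_2 = 10^(2.49/10) = 1.774, G_2 = 10^(11.7/10) = 14.79
  Stage 3: F_3 = 10^(6.72/10) = 4.699, G_3 = 10^(14.2/10) = 26.30
Friis cascade:
  F = 1.315 + (1.774 − 1)/19.95 + (4.699 − 1)/295.1 = 1.367
NF = 10 log₁₀(1.367) = 1.36 dB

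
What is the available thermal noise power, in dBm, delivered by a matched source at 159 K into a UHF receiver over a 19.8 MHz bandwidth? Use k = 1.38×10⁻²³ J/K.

−103.6 dBm

P_n = kTB = 1.38×10⁻²³ × 159 × 1.98×10⁷ = 4.34×10⁻¹⁴ W
In dBm: 10 log₁₀(4.34×10⁻¹⁴ / 10⁻³) = −103.6 dBm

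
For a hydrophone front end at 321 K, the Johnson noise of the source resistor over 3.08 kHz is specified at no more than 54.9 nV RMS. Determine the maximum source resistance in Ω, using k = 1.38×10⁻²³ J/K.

Johnson–Nyquist: V_n = √(4kTRB) ⇒ R = V_n² / (4kTB)
4kTB = 4 × 1.38×10⁻²³ × 321 × 3.08×10³ = 5.46×10⁻¹⁷
R = (5.49×10⁻⁸)² / 5.46×10⁻¹⁷ = 5.52×10¹ Ω = 55.2 Ω

55.2 Ω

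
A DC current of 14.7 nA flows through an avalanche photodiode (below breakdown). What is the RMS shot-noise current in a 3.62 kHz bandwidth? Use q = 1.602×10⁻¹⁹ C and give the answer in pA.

4.13 pA

I_n = √(2qI·B)
2qI·B = 2 × 1.602×10⁻¹⁹ × 1.47×10⁻⁸ × 3.62×10³ = 1.70×10⁻²³ A²
I_n = √(1.70×10⁻²³) = 4.13×10⁻¹² A = 4.13 pA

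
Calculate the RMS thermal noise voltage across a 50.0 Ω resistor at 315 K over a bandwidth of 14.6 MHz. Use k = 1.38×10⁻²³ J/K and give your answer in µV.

V_n = √(4kTRB)
4kTRB = 4 × 1.38×10⁻²³ × 315 × 5.00×10¹ × 1.46×10⁷ = 1.27×10⁻¹¹ V²
V_n = √(1.27×10⁻¹¹) = 3.56×10⁻⁶ V = 3.56 µV

3.56 µV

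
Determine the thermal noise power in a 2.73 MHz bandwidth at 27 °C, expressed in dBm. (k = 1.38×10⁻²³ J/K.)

−109.5 dBm

T = 27 °C + 273.15 = 300.15 K
P_n = kTB = 1.38×10⁻²³ × 300.15 × 2.73×10⁶ = 1.13×10⁻¹⁴ W
In dBm: 10 log₁₀(1.13×10⁻¹⁴ / 10⁻³) = −109.5 dBm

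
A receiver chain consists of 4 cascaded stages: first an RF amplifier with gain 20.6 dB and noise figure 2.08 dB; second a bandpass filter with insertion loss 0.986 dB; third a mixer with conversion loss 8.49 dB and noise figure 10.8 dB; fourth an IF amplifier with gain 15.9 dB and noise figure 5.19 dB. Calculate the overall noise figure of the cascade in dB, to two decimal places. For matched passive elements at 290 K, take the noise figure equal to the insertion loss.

2.82 dB

Convert to linear (a loss of L dB is a gain of −L dB): F_i = 10^(NF_i/10), G_i = 10^(G_i,dB/10)
  Stage 1: F_1 = 10^(2.08/10) = 1.614, G_1 = 10^(20.6/10) = 114.8
  Stage 2: F_2 = 10^(0.986/10) = 1.255, G_2 = 10^(−0.986/10) = 0.7969
  Stage 3: F_3 = 10^(10.8/10) = 12.02, G_3 = 10^(−8.49/10) = 0.1416
  Stage 4: F_4 = 10^(5.19/10) = 3.304, G_4 = 10^(15.9/10) = 38.90
Friis cascade:
  F = 1.614 + (1.255 − 1)/114.8 + (12.02 − 1)/91.50 + (3.304 − 1)/12.95 = 1.915
NF = 10 log₁₀(1.915) = 2.82 dB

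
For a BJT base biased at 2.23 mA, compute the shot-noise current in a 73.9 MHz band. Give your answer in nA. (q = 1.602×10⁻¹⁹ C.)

I_n = √(2qI·B)
2qI·B = 2 × 1.602×10⁻¹⁹ × 2.23×10⁻³ × 7.39×10⁷ = 5.28×10⁻¹⁴ A²
I_n = √(5.28×10⁻¹⁴) = 2.30×10⁻⁷ A = 230 nA

230 nA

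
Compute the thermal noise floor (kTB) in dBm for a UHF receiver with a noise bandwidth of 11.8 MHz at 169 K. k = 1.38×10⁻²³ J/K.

P_n = kTB = 1.38×10⁻²³ × 169 × 1.18×10⁷ = 2.75×10⁻¹⁴ W
In dBm: 10 log₁₀(2.75×10⁻¹⁴ / 10⁻³) = −105.6 dBm

−105.6 dBm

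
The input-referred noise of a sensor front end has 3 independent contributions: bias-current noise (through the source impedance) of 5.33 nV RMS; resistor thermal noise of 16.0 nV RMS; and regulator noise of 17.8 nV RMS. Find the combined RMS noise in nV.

Uncorrelated sources add in power (mean-square): V_tot = √(ΣV_i²)
V_tot = √[(5.33×10⁻⁹)² + (1.60×10⁻⁸)² + (1.78×10⁻⁸)²] = 2.45×10⁻⁸ V = 24.5 nV

24.5 nV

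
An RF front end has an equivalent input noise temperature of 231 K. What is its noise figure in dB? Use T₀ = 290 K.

2.54 dB

F = 1 + T_e/T₀ = 1 + 231/290 = 1.79655
NF = 10 log₁₀(1.79655) = 2.54 dB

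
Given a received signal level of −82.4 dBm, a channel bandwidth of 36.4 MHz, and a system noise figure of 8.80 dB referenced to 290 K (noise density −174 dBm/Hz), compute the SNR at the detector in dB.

Noise floor: N = −174 + 10 log₁₀(B) + NF
10 log₁₀(3.64×10⁷) = 75.61 dB
N = −174 + 75.61 + 8.80 = −89.59 dBm
SNR = P_sig − N = −82.4 − (−89.59) = 7.19 dB → 7.2 dB

7.2 dB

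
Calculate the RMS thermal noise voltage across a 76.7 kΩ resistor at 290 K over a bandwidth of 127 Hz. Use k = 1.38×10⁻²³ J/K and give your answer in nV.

395 nV

V_n = √(4kTRB)
4kTRB = 4 × 1.38×10⁻²³ × 290 × 7.67×10⁴ × 1.27×10² = 1.56×10⁻¹³ V²
V_n = √(1.56×10⁻¹³) = 3.95×10⁻⁷ V = 395 nV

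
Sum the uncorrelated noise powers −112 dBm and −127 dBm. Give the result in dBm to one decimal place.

−111.9 dBm

Convert to linear, add, convert back:
P₁ = 6.31×10⁻¹⁵ W, P₂ = 2.00×10⁻¹⁶ W
P_tot = 6.51×10⁻¹⁵ W → 10 log₁₀(P_tot / 10⁻³) = −111.9 dBm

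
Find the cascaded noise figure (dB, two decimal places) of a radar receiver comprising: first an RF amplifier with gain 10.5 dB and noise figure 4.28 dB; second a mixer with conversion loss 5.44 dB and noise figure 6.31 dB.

Convert to linear (a loss of L dB is a gain of −L dB): F_i = 10^(NF_i/10), G_i = 10^(G_i,dB/10)
  Stage 1: F_1 = 10^(4.28/10) = 2.679, G_1 = 10^(10.5/10) = 11.22
  Stage 2: F_2 = 10^(6.31/10) = 4.276, G_2 = 10^(−5.44/10) = 0.2858
Friis cascade:
  F = 2.679 + (4.276 − 1)/11.22 = 2.971
NF = 10 log₁₀(2.971) = 4.73 dB

4.73 dB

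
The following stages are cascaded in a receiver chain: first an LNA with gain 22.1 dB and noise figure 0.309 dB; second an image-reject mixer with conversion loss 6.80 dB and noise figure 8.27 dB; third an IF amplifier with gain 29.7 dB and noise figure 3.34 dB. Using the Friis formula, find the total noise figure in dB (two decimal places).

0.58 dB

Convert to linear (a loss of L dB is a gain of −L dB): F_i = 10^(NF_i/10), G_i = 10^(G_i,dB/10)
  Stage 1: F_1 = 10^(0.309/10) = 1.074, G_1 = 10^(22.1/10) = 162.2
  Stage 2: F_2 = 10^(8.27/10) = 6.714, G_2 = 10^(−6.80/10) = 0.2089
  Stage 3: F_3 = 10^(3.34/10) = 2.158, G_3 = 10^(29.7/10) = 933.3
Friis cascade:
  F = 1.074 + (6.714 − 1)/162.2 + (2.158 − 1)/33.88 = 1.143
NF = 10 log₁₀(1.143) = 0.58 dB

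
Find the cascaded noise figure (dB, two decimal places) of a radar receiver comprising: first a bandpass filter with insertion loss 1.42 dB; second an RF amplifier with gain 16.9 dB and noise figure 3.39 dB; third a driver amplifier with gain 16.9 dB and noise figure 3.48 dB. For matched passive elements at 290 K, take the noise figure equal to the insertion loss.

Convert to linear (a loss of L dB is a gain of −L dB): F_i = 10^(NF_i/10), G_i = 10^(G_i,dB/10)
  Stage 1: F_1 = 10^(1.42/10) = 1.387, G_1 = 10^(−1.42/10) = 0.7211
  Stage 2: F_2 = 10^(3.39/10) = 2.183, G_2 = 10^(16.9/10) = 48.98
  Stage 3: F_3 = 10^(3.48/10) = 2.228, G_3 = 10^(16.9/10) = 48.98
Friis cascade:
  F = 1.387 + (2.183 − 1)/0.7211 + (2.228 − 1)/35.32 = 3.062
NF = 10 log₁₀(3.062) = 4.86 dB

4.86 dB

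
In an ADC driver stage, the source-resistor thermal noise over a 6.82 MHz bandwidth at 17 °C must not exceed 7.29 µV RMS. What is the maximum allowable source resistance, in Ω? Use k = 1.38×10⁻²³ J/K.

T = 17 °C + 273.15 = 290.15 K
Johnson–Nyquist: V_n = √(4kTRB) ⇒ R = V_n² / (4kTB)
4kTB = 4 × 1.38×10⁻²³ × 290.15 × 6.82×10⁶ = 1.09×10⁻¹³
R = (7.29×10⁻⁶)² / 1.09×10⁻¹³ = 4.87×10² Ω = 487 Ω

487 Ω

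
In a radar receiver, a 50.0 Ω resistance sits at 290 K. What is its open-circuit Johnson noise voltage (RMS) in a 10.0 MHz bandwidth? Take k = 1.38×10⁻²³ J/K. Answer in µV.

V_n = √(4kTRB)
4kTRB = 4 × 1.38×10⁻²³ × 290 × 5.00×10¹ × 1.00×10⁷ = 8.00×10⁻¹² V²
V_n = √(8.00×10⁻¹²) = 2.83×10⁻⁶ V = 2.83 µV

2.83 µV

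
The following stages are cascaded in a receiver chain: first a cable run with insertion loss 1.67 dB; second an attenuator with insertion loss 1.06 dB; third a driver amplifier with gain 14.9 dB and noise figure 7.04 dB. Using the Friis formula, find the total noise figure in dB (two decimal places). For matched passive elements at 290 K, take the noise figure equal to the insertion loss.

Convert to linear (a loss of L dB is a gain of −L dB): F_i = 10^(NF_i/10), G_i = 10^(G_i,dB/10)
  Stage 1: F_1 = 10^(1.67/10) = 1.469, G_1 = 10^(−1.67/10) = 0.6808
  Stage 2: F_2 = 10^(1.06/10) = 1.276, G_2 = 10^(−1.06/10) = 0.7834
  Stage 3: F_3 = 10^(7.04/10) = 5.058, G_3 = 10^(14.9/10) = 30.90
Friis cascade:
  F = 1.469 + (1.276 − 1)/0.6808 + (5.058 − 1)/0.5333 = 9.484
NF = 10 log₁₀(9.484) = 9.77 dB

9.77 dB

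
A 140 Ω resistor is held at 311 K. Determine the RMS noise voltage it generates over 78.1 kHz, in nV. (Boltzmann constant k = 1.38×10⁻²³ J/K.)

433 nV

V_n = √(4kTRB)
4kTRB = 4 × 1.38×10⁻²³ × 311 × 1.40×10² × 7.81×10⁴ = 1.88×10⁻¹³ V²
V_n = √(1.88×10⁻¹³) = 4.33×10⁻⁷ V = 433 nV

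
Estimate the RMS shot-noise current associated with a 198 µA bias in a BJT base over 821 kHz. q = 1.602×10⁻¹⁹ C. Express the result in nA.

I_n = √(2qI·B)
2qI·B = 2 × 1.602×10⁻¹⁹ × 1.98×10⁻⁴ × 8.21×10⁵ = 5.21×10⁻¹⁷ A²
I_n = √(5.21×10⁻¹⁷) = 7.22×10⁻⁹ A = 7.22 nA

7.22 nA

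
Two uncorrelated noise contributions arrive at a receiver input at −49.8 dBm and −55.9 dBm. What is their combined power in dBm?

−48.8 dBm

Convert to linear, add, convert back:
P₁ = 1.05×10⁻⁸ W, P₂ = 2.57×10⁻⁹ W
P_tot = 1.30×10⁻⁸ W → 10 log₁₀(P_tot / 10⁻³) = −48.8 dBm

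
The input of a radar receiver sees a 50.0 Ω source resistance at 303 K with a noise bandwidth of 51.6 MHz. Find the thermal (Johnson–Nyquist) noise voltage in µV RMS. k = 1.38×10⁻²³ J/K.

V_n = √(4kTRB)
4kTRB = 4 × 1.38×10⁻²³ × 303 × 5.00×10¹ × 5.16×10⁷ = 4.32×10⁻¹¹ V²
V_n = √(4.32×10⁻¹¹) = 6.57×10⁻⁶ V = 6.57 µV

6.57 µV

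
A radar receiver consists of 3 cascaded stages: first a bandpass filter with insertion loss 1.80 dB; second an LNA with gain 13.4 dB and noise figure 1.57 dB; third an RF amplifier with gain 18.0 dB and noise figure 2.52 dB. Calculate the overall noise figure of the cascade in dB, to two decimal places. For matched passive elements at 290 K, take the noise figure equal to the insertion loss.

3.48 dB

Convert to linear (a loss of L dB is a gain of −L dB): F_i = 10^(NF_i/10), G_i = 10^(G_i,dB/10)
  Stage 1: F_1 = 10^(1.80/10) = 1.514, G_1 = 10^(−1.80/10) = 0.6607
  Stage 2: F_2 = 10^(1.57/10) = 1.435, G_2 = 10^(13.4/10) = 21.88
  Stage 3: F_3 = 10^(2.52/10) = 1.786, G_3 = 10^(18.0/10) = 63.10
Friis cascade:
  F = 1.514 + (1.435 − 1)/0.6607 + (1.786 − 1)/14.45 = 2.227
NF = 10 log₁₀(2.227) = 3.48 dB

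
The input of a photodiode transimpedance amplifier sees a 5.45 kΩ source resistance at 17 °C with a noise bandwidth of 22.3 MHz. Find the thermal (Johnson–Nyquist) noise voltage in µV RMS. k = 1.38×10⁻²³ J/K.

T = 17 °C + 273.15 = 290.15 K
V_n = √(4kTRB)
4kTRB = 4 × 1.38×10⁻²³ × 290.15 × 5.45×10³ × 2.23×10⁷ = 1.95×10⁻⁹ V²
V_n = √(1.95×10⁻⁹) = 4.41×10⁻⁵ V = 44.1 µV

44.1 µV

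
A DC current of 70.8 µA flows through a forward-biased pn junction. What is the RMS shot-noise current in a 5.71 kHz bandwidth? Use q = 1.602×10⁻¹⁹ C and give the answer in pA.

360 pA

I_n = √(2qI·B)
2qI·B = 2 × 1.602×10⁻¹⁹ × 7.08×10⁻⁵ × 5.71×10³ = 1.30×10⁻¹⁹ A²
I_n = √(1.30×10⁻¹⁹) = 3.60×10⁻¹⁰ A = 360 pA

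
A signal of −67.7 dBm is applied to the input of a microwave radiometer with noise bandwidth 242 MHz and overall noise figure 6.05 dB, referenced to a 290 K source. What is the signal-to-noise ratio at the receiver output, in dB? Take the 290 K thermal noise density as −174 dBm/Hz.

Noise floor: N = −174 + 10 log₁₀(B) + NF
10 log₁₀(2.42×10⁸) = 83.84 dB
N = −174 + 83.84 + 6.05 = −84.11 dBm
SNR = P_sig − N = −67.7 − (−84.11) = 16.41 dB → 16.4 dB

16.4 dB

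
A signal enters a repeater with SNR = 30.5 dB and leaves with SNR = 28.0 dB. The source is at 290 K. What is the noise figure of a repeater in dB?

NF (dB) = SNR_in(dB) − SNR_out(dB) when the source is at T₀
NF = 30.5 − 28.0 = 2.5 dB

2.5 dB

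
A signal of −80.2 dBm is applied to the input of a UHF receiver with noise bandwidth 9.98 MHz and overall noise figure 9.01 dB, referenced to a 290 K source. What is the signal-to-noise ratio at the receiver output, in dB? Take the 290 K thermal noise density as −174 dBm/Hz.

14.8 dB

Noise floor: N = −174 + 10 log₁₀(B) + NF
10 log₁₀(9.98×10⁶) = 69.99 dB
N = −174 + 69.99 + 9.01 = −95.00 dBm
SNR = P_sig − N = −80.2 − (−95.00) = 14.80 dB → 14.8 dB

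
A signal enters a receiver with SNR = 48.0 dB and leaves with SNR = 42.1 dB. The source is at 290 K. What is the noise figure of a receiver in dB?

NF (dB) = SNR_in(dB) − SNR_out(dB) when the source is at T₀
NF = 48.0 − 42.1 = 5.9 dB

5.9 dB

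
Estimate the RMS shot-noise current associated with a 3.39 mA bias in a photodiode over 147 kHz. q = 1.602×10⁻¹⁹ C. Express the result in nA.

I_n = √(2qI·B)
2qI·B = 2 × 1.602×10⁻¹⁹ × 3.39×10⁻³ × 1.47×10⁵ = 1.60×10⁻¹⁶ A²
I_n = √(1.60×10⁻¹⁶) = 1.26×10⁻⁸ A = 12.6 nA

12.6 nA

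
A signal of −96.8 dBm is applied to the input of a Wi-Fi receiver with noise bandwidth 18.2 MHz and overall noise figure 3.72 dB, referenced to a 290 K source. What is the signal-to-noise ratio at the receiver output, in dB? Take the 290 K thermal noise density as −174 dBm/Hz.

0.9 dB

Noise floor: N = −174 + 10 log₁₀(B) + NF
10 log₁₀(1.82×10⁷) = 72.6 dB
N = −174 + 72.6 + 3.72 = −97.68 dBm
SNR = P_sig − N = −96.8 − (−97.68) = 0.88 dB → 0.9 dB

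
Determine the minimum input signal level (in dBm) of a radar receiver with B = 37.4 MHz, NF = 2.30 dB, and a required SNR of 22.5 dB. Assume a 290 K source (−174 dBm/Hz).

Sensitivity = −174 + 10 log₁₀(B) + NF + SNR_min
= −174 + 75.73 + 2.30 + 22.5
= −73.47 dBm → −73.5 dBm

−73.5 dBm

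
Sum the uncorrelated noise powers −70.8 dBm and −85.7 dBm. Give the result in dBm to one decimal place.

Convert to linear, add, convert back:
P₁ = 8.32×10⁻¹¹ W, P₂ = 2.69×10⁻¹² W
P_tot = 8.59×10⁻¹¹ W → 10 log₁₀(P_tot / 10⁻³) = −70.7 dBm

−70.7 dBm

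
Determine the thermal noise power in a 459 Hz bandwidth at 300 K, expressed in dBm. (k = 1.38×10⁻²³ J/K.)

−147.2 dBm

P_n = kTB = 1.38×10⁻²³ × 300 × 4.59×10² = 1.90×10⁻¹⁸ W
In dBm: 10 log₁₀(1.90×10⁻¹⁸ / 10⁻³) = −147.2 dBm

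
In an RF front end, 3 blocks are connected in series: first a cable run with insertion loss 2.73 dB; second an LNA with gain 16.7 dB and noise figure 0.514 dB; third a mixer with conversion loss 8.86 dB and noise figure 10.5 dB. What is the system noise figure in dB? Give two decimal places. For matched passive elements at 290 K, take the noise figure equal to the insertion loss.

4.01 dB

Convert to linear (a loss of L dB is a gain of −L dB): F_i = 10^(NF_i/10), G_i = 10^(G_i,dB/10)
  Stage 1: F_1 = 10^(2.73/10) = 1.875, G_1 = 10^(−2.73/10) = 0.5333
  Stage 2: F_2 = 10^(0.514/10) = 1.126, G_2 = 10^(16.7/10) = 46.77
  Stage 3: F_3 = 10^(10.5/10) = 11.22, G_3 = 10^(−8.86/10) = 0.1300
Friis cascade:
  F = 1.875 + (1.126 − 1)/0.5333 + (11.22 − 1)/24.95 = 2.520
NF = 10 log₁₀(2.520) = 4.01 dB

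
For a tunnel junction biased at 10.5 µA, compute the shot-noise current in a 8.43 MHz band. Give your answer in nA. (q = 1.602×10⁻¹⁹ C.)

5.33 nA

I_n = √(2qI·B)
2qI·B = 2 × 1.602×10⁻¹⁹ × 1.05×10⁻⁵ × 8.43×10⁶ = 2.84×10⁻¹⁷ A²
I_n = √(2.84×10⁻¹⁷) = 5.33×10⁻⁹ A = 5.33 nA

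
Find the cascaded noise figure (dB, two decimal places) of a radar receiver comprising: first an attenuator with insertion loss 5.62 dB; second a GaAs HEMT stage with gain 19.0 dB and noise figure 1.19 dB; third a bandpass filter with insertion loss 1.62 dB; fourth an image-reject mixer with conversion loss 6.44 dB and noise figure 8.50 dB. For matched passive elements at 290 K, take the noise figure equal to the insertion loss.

7.18 dB

Convert to linear (a loss of L dB is a gain of −L dB): F_i = 10^(NF_i/10), G_i = 10^(G_i,dB/10)
  Stage 1: F_1 = 10^(5.62/10) = 3.648, G_1 = 10^(−5.62/10) = 0.2742
  Stage 2: F_2 = 10^(1.19/10) = 1.315, G_2 = 10^(19.0/10) = 79.43
  Stage 3: F_3 = 10^(1.62/10) = 1.452, G_3 = 10^(−1.62/10) = 0.6887
  Stage 4: F_4 = 10^(8.50/10) = 7.079, G_4 = 10^(−6.44/10) = 0.2270
Friis cascade:
  F = 3.648 + (1.315 − 1)/0.2742 + (1.452 − 1)/21.78 + (7.079 − 1)/15.00 = 5.223
NF = 10 log₁₀(5.223) = 7.18 dB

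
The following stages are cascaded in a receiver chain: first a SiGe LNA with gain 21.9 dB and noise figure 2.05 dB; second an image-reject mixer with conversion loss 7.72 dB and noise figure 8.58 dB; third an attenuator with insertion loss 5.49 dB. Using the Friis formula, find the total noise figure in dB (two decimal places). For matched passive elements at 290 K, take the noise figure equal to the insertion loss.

Convert to linear (a loss of L dB is a gain of −L dB): F_i = 10^(NF_i/10), G_i = 10^(G_i,dB/10)
  Stage 1: F_1 = 10^(2.05/10) = 1.603, G_1 = 10^(21.9/10) = 154.9
  Stage 2: F_2 = 10^(8.58/10) = 7.211, G_2 = 10^(−7.72/10) = 0.1690
  Stage 3: F_3 = 10^(5.49/10) = 3.540, G_3 = 10^(−5.49/10) = 0.2825
Friis cascade:
  F = 1.603 + (7.211 − 1)/154.9 + (3.540 − 1)/26.18 = 1.740
NF = 10 log₁₀(1.740) = 2.41 dB

2.41 dB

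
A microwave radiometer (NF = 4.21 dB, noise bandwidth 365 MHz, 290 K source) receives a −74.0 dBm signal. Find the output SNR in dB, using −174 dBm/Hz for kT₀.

10.2 dB

Noise floor: N = −174 + 10 log₁₀(B) + NF
10 log₁₀(3.65×10⁸) = 85.62 dB
N = −174 + 85.62 + 4.21 = −84.17 dBm
SNR = P_sig − N = −74.0 − (−84.17) = 10.17 dB → 10.2 dB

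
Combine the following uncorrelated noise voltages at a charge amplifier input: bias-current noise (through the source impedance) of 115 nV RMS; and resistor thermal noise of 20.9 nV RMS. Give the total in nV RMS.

Uncorrelated sources add in power (mean-square): V_tot = √(ΣV_i²)
V_tot = √[(1.15×10⁻⁷)² + (2.09×10⁻⁸)²] = 1.17×10⁻⁷ V = 117 nV

117 nV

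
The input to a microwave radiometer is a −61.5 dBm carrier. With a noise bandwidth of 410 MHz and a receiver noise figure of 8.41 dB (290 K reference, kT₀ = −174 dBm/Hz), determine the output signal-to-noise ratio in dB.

Noise floor: N = −174 + 10 log₁₀(B) + NF
10 log₁₀(4.10×10⁸) = 86.13 dB
N = −174 + 86.13 + 8.41 = −79.46 dBm
SNR = P_sig − N = −61.5 − (−79.46) = 17.96 dB → 18.0 dB

18.0 dB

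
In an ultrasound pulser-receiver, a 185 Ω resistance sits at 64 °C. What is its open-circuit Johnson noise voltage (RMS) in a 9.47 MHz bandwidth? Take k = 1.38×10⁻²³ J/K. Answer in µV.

T = 64 °C + 273.15 = 337.15 K
V_n = √(4kTRB)
4kTRB = 4 × 1.38×10⁻²³ × 337.15 × 1.85×10² × 9.47×10⁶ = 3.26×10⁻¹¹ V²
V_n = √(3.26×10⁻¹¹) = 5.71×10⁻⁶ V = 5.71 µV

5.71 µV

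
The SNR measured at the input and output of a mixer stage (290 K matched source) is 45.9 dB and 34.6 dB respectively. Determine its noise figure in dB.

NF (dB) = SNR_in(dB) − SNR_out(dB) when the source is at T₀
NF = 45.9 − 34.6 = 11.3 dB

11.3 dB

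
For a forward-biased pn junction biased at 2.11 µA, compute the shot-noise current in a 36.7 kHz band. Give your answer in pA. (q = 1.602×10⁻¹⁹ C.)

158 pA

I_n = √(2qI·B)
2qI·B = 2 × 1.602×10⁻¹⁹ × 2.11×10⁻⁶ × 3.67×10⁴ = 2.48×10⁻²⁰ A²
I_n = √(2.48×10⁻²⁰) = 1.58×10⁻¹⁰ A = 158 pA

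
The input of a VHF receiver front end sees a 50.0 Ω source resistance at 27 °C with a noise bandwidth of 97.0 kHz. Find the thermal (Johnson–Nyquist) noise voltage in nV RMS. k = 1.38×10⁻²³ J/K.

T = 27 °C + 273.15 = 300.15 K
V_n = √(4kTRB)
4kTRB = 4 × 1.38×10⁻²³ × 300.15 × 5.00×10¹ × 9.70×10⁴ = 8.04×10⁻¹⁴ V²
V_n = √(8.04×10⁻¹⁴) = 2.83×10⁻⁷ V = 283 nV

283 nV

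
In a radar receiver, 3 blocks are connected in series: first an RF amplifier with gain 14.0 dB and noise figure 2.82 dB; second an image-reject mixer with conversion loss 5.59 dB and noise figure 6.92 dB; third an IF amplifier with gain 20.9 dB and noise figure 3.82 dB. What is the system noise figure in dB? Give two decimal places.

Convert to linear (a loss of L dB is a gain of −L dB): F_i = 10^(NF_i/10), G_i = 10^(G_i,dB/10)
  Stage 1: F_1 = 10^(2.82/10) = 1.914, G_1 = 10^(14.0/10) = 25.12
  Stage 2: F_2 = 10^(6.92/10) = 4.920, G_2 = 10^(−5.59/10) = 0.2761
  Stage 3: F_3 = 10^(3.82/10) = 2.410, G_3 = 10^(20.9/10) = 123.0
Friis cascade:
  F = 1.914 + (4.920 − 1)/25.12 + (2.410 − 1)/6.934 = 2.274
NF = 10 log₁₀(2.274) = 3.57 dB

3.57 dB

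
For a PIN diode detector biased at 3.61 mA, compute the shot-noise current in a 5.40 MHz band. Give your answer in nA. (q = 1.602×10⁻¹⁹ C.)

79.0 nA

I_n = √(2qI·B)
2qI·B = 2 × 1.602×10⁻¹⁹ × 3.61×10⁻³ × 5.40×10⁶ = 6.25×10⁻¹⁵ A²
I_n = √(6.25×10⁻¹⁵) = 7.90×10⁻⁸ A = 79.0 nA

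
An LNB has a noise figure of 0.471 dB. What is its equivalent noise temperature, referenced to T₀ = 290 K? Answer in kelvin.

F = 10^(0.471/10) = 1.11455
T_e = (F − 1)·T₀ = (1.11455 − 1) × 290 = 33.2 K

33.2 K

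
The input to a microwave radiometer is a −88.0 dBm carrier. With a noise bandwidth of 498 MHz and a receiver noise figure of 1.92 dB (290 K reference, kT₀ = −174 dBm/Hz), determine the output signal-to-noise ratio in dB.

Noise floor: N = −174 + 10 log₁₀(B) + NF
10 log₁₀(4.98×10⁸) = 86.97 dB
N = −174 + 86.97 + 1.92 = −85.11 dBm
SNR = P_sig − N = −88.0 − (−85.11) = −2.89 dB → −2.9 dB

−2.9 dB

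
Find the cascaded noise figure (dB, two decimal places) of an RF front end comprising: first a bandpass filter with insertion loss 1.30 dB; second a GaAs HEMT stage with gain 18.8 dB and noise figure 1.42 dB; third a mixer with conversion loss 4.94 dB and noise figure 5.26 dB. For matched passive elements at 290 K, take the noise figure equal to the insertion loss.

Convert to linear (a loss of L dB is a gain of −L dB): F_i = 10^(NF_i/10), G_i = 10^(G_i,dB/10)
  Stage 1: F_1 = 10^(1.30/10) = 1.349, G_1 = 10^(−1.30/10) = 0.7413
  Stage 2: F_2 = 10^(1.42/10) = 1.387, G_2 = 10^(18.8/10) = 75.86
  Stage 3: F_3 = 10^(5.26/10) = 3.357, G_3 = 10^(−4.94/10) = 0.3206
Friis cascade:
  F = 1.349 + (1.387 − 1)/0.7413 + (3.357 − 1)/56.23 = 1.913
NF = 10 log₁₀(1.913) = 2.82 dB

2.82 dB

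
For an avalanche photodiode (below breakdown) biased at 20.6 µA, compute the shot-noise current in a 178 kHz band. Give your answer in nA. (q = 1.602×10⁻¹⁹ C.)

1.08 nA

I_n = √(2qI·B)
2qI·B = 2 × 1.602×10⁻¹⁹ × 2.06×10⁻⁵ × 1.78×10⁵ = 1.17×10⁻¹⁸ A²
I_n = √(1.17×10⁻¹⁸) = 1.08×10⁻⁹ A = 1.08 nA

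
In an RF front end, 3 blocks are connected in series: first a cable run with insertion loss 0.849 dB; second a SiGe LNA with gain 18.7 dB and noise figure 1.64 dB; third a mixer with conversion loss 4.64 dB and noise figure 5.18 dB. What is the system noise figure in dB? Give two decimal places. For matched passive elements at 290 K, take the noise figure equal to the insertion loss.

Convert to linear (a loss of L dB is a gain of −L dB): F_i = 10^(NF_i/10), G_i = 10^(G_i,dB/10)
  Stage 1: F_1 = 10^(0.849/10) = 1.216, G_1 = 10^(−0.849/10) = 0.8224
  Stage 2: F_2 = 10^(1.64/10) = 1.459, G_2 = 10^(18.7/10) = 74.13
  Stage 3: F_3 = 10^(5.18/10) = 3.296, G_3 = 10^(−4.64/10) = 0.3436
Friis cascade:
  F = 1.216 + (1.459 − 1)/0.8224 + (3.296 − 1)/60.97 = 1.811
NF = 10 log₁₀(1.811) = 2.58 dB

2.58 dB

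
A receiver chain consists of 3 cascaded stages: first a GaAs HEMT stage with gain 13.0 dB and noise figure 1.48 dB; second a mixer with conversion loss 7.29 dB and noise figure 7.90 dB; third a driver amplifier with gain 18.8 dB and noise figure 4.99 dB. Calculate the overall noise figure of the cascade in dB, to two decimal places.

3.51 dB

Convert to linear (a loss of L dB is a gain of −L dB): F_i = 10^(NF_i/10), G_i = 10^(G_i,dB/10)
  Stage 1: F_1 = 10^(1.48/10) = 1.406, G_1 = 10^(13.0/10) = 19.95
  Stage 2: F_2 = 10^(7.90/10) = 6.166, G_2 = 10^(−7.29/10) = 0.1866
  Stage 3: F_3 = 10^(4.99/10) = 3.155, G_3 = 10^(18.8/10) = 75.86
Friis cascade:
  F = 1.406 + (6.166 − 1)/19.95 + (3.155 − 1)/3.724 = 2.244
NF = 10 log₁₀(2.244) = 3.51 dB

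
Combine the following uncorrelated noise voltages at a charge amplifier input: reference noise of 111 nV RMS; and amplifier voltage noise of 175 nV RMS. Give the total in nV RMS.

207 nV

Uncorrelated sources add in power (mean-square): V_tot = √(ΣV_i²)
V_tot = √[(1.11×10⁻⁷)² + (1.75×10⁻⁷)²] = 2.07×10⁻⁷ V = 207 nV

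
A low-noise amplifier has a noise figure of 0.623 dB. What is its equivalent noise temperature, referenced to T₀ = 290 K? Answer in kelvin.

44.7 K

F = 10^(0.623/10) = 1.15425
T_e = (F − 1)·T₀ = (1.15425 − 1) × 290 = 44.7 K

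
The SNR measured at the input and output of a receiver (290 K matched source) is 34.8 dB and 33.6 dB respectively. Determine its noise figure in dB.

NF (dB) = SNR_in(dB) − SNR_out(dB) when the source is at T₀
NF = 34.8 − 33.6 = 1.2 dB

1.2 dB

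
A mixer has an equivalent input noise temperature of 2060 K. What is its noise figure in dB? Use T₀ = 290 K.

F = 1 + T_e/T₀ = 1 + 2060/290 = 8.10345
NF = 10 log₁₀(8.10345) = 9.09 dB

9.09 dB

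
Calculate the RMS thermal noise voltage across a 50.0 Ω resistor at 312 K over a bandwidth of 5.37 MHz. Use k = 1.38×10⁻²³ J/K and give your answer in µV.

V_n = √(4kTRB)
4kTRB = 4 × 1.38×10⁻²³ × 312 × 5.00×10¹ × 5.37×10⁶ = 4.62×10⁻¹² V²
V_n = √(4.62×10⁻¹²) = 2.15×10⁻⁶ V = 2.15 µV

2.15 µV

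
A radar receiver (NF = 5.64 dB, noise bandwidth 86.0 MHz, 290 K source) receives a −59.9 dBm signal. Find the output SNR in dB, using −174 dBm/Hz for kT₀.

29.1 dB

Noise floor: N = −174 + 10 log₁₀(B) + NF
10 log₁₀(8.60×10⁷) = 79.34 dB
N = −174 + 79.34 + 5.64 = −89.02 dBm
SNR = P_sig − N = −59.9 − (−89.02) = 29.12 dB → 29.1 dB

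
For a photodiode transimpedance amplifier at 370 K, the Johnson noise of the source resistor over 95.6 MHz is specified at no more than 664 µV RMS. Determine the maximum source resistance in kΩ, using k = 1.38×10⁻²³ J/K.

226 kΩ

Johnson–Nyquist: V_n = √(4kTRB) ⇒ R = V_n² / (4kTB)
4kTB = 4 × 1.38×10⁻²³ × 370 × 9.56×10⁷ = 1.95×10⁻¹²
R = (6.64×10⁻⁴)² / 1.95×10⁻¹² = 2.26×10⁵ Ω = 226 kΩ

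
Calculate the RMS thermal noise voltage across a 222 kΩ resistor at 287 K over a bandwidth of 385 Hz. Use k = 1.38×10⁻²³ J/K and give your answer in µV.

V_n = √(4kTRB)
4kTRB = 4 × 1.38×10⁻²³ × 287 × 2.22×10⁵ × 3.85×10² = 1.35×10⁻¹² V²
V_n = √(1.35×10⁻¹²) = 1.16×10⁻⁶ V = 1.16 µV

1.16 µV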